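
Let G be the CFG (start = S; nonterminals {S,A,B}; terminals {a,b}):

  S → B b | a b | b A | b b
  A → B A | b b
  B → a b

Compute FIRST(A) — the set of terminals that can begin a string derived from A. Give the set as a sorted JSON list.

FIRST sets, iterate to fixpoint:
pass 1:
  A via A→b b: +{b}
  B via B→a b: +{a}
  S via S→B b: +{a}
  S via S→b A: +{b}
  S: {a,b}  A: {b}  B: {a}
pass 2:
  A via A→B A: +{a}
  S: {a,b}  A: {a,b}  B: {a}
pass 3: (no change)
  S: {a,b}  A: {a,b}  B: {a}

FIRST(A) = ["a", "b"]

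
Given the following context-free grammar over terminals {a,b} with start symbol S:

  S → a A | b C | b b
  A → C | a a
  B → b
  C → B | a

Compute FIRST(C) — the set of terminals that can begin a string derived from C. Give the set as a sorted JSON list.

FIRST sets, iterate to fixpoint:
iter 1:
  A via A→a a: +{a}
  B via B→b: +{b}
  C via C→B: +{b}
  C via C→a: +{a}
  S via S→a A: +{a}
  S via S→b C: +{b}
  FIRST(S)={a,b}  FIRST(A)={a}  FIRST(B)={b}  FIRST(C)={a,b}
iter 2:
  A via A→C: +{b}
  FIRST(S)={a,b}  FIRST(A)={a,b}  FIRST(B)={b}  FIRST(C)={a,b}
iter 3: done
  FIRST(S)={a,b}  FIRST(A)={a,b}  FIRST(B)={b}  FIRST(C)={a,b}

FIRST(C) = ["a", "b"]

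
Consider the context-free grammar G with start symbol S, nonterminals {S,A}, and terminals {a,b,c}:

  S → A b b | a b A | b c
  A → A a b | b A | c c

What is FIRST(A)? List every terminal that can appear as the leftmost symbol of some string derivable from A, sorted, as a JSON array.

FIRST sets, iterate to fixpoint:
round 1:
  A via A→b A: +{b}
  A via A→c c: +{c}
  S via S→A b b: +{b,c}
  S via S→a b A: +{a}
  S: {a,b,c}  A: {b,c}
round 2: done
  S: {a,b,c}  A: {b,c}

FIRST(A) = ["b", "c"]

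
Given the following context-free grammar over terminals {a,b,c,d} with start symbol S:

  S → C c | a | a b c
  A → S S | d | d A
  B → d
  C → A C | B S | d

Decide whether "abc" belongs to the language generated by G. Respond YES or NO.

CNF form of G:
  S -> C T1 | T2 X4 | a
  A -> S S | T0 A | d
  B -> d
  C -> A C | B S | d
  T0 -> d
  T1 -> c
  T2 -> a
  T3 -> b
  X4 -> T3 T1

CYK fill:
  cell(0,0) a: {S,T2}  orig:{S}
  cell(1,1) b: {T3}  orig:{}
  cell(2,2) c: {T1}  orig:{}
  cell(0,1) ab: ∅
  cell(1,2) bc: {X4}  orig:{}
  cell(0,2) abc: {S}

S ∈ T[0,2] ⇒ YES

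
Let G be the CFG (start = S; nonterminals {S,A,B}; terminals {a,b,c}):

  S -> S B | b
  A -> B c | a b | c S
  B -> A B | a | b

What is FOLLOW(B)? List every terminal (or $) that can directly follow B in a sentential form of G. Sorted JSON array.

FIRST sets, iterate to fixpoint:
[1]
  A via A→a b: +{a}
  A via A→c S: +{c}
  B via B→A B: +{a,c}
  B via B→b: +{b}
  S via S→b: +{b}
  S: {b}  A: {a,c}  B: {a,b,c}
[2]
  A via A→B c: +{b}
  S: {b}  A: {a,b,c}  B: {a,b,c}
[3] done
  S: {b}  A: {a,b,c}  B: {a,b,c}

Compute FOLLOW by fixpoint:
FOLLOW(S) := {$}
pass 1:
  A→B c: FOLLOW(B) ⊇ FIRST(c) = {c}; new: +{c}
  B→A B: FOLLOW(A) ⊇ FIRST(B) = {a,b,c}; new: +{a,b,c}
  S→S B: FOLLOW(S) ⊇ FIRST(B) = {a,b,c}; new: +{a,b,c}
  S→S B: FOLLOW(B) ⊇ FOLLOW(S) ⊇ {$,a,b,c}; new: +{$,a,b}
  S: {$,a,b,c}  A: {a,b,c}  B: {$,a,b,c}
pass 2: (stable)
  S: {$,a,b,c}  A: {a,b,c}  B: {$,a,b,c}

FOLLOW(B) = ["$", "a", "b", "c"]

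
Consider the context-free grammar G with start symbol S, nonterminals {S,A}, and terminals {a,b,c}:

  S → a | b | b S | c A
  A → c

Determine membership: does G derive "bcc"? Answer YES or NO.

Convert to CNF:
  S -> T0 S | T1 A | a | b
  A -> c
  T0 -> b
  T1 -> c

Fill CYK table bottom-up:
  [0..0]={S,T0}  "b"  orig:{S}
  [1..1]={A,T1}  "c"  orig:{A}
  [2..2]={A,T1}  "c"  orig:{A}
  [0..1]=∅  "bc"
  [1..2]={S}  "cc"
  [0..2]={S}  "bcc"

S ∈ T[0,2] ⇒ YES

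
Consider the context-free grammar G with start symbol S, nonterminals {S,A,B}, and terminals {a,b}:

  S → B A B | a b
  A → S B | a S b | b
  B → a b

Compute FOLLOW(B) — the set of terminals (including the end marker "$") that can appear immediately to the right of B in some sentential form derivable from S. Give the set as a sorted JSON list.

FIRST iteration:
iter 1:
  A via A→a S b: +{a}
  A via A→b: +{b}
  B via B→a b: +{a}
  S via S→B A B: +{a}
  FIRST[S]={a}  FIRST[A]={a,b}  FIRST[B]={a}
iter 2: done
  FIRST[S]={a}  FIRST[A]={a,b}  FIRST[B]={a}

FOLLOW sets:
initialize: $ ∈ FOLLOW(S)
pass 1:
  A→S B: FOLLOW(S) ⊇ FIRST(B) = {a}; new: +{a}
  A→a S b: FOLLOW(S) ⊇ FIRST(b) = {b}; new: +{b}
  S→B A B: FOLLOW(B) ⊇ FIRST(A) = {a,b}; new: +{a,b}
  S→B A B: FOLLOW(A) ⊇ FIRST(B) = {a}; new: +{a}
  S→B A B: FOLLOW(B) ⊇ FOLLOW(S) ⊇ {$,a,b}; new: +{$}
  FOLLOW(S)={$,a,b}  FOLLOW(A)={a}  FOLLOW(B)={$,a,b}
pass 2: — fixpoint
  FOLLOW(S)={$,a,b}  FOLLOW(A)={a}  FOLLOW(B)={$,a,b}

FOLLOW(B) = ["$", "a", "b"]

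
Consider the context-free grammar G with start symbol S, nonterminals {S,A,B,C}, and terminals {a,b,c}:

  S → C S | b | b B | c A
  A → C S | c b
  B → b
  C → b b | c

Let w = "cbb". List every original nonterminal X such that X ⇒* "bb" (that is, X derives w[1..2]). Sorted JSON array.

Convert to CNF:
  S -> C S | T0 A | T1 B | b
  A -> C S | T0 T1
  B -> b
  C -> T1 T1 | c
  T0 -> c
  T1 -> b

CYK fill (cells [i..j] with 1 ≤ i ≤ j ≤ 2 only):
  cell(1,1) b: {B,S,T1}  orig:{B,S}
  cell(2,2) b: {B,S,T1}  orig:{B,S}
  cell(1,2) bb: {C,S}

Original NTs in T[1,2] deriving "bb": ["C", "S"]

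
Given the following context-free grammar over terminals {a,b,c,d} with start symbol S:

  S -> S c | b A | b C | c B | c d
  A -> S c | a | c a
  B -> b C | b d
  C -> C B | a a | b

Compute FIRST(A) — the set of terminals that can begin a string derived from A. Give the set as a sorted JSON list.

FIRST iteration:
pass 1:
  A via A→a: +{a}
  A via A→c a: +{c}
  B via B→b C: +{b}
  C via C→a a: +{a}
  C via C→b: +{b}
  S via S→b A: +{b}
  S via S→c B: +{c}
  FIRST(S)={b,c}  FIRST(A)={a,c}  FIRST(B)={b}  FIRST(C)={a,b}
pass 2:
  A via A→S c: +{b}
  FIRST(S)={b,c}  FIRST(A)={a,b,c}  FIRST(B)={b}  FIRST(C)={a,b}
pass 3: done
  FIRST(S)={b,c}  FIRST(A)={a,b,c}  FIRST(B)={b}  FIRST(C)={a,b}

FIRST(A) = ["a", "b", "c"]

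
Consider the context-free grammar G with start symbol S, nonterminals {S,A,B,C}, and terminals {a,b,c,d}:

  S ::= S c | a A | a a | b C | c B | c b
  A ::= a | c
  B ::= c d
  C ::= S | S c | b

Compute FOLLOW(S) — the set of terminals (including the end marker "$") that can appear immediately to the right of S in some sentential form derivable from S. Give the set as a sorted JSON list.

Compute FIRST by fixpoint:
[1]
  A via A→a: +{a}
  A via A→c: +{c}
  B via B→c d: +{c}
  C via C→b: +{b}
  S via S→a A: +{a}
  S via S→b C: +{b}
  S via S→c B: +{c}
  FIRST(S)={a,b,c}  FIRST(A)={a,c}  FIRST(B)={c}  FIRST(C)={b}
[2]
  C via C→S: +{a,c}
  FIRST(S)={a,b,c}  FIRST(A)={a,c}  FIRST(B)={c}  FIRST(C)={a,b,c}
[3] (stable)
  FIRST(S)={a,b,c}  FIRST(A)={a,c}  FIRST(B)={c}  FIRST(C)={a,b,c}

FOLLOW sets:
FOLLOW(S) := {$}
iter 1:
  C→S c: FOLLOW(S) ⊇ FIRST(c) = {c}; new: +{c}
  S→a A: FOLLOW(A) ⊇ FOLLOW(S) ⊇ {$,c}; new: +{$,c}
  S→b C: FOLLOW(C) ⊇ FOLLOW(S) ⊇ {$,c}; new: +{$,c}
  S→c B: FOLLOW(B) ⊇ FOLLOW(S) ⊇ {$,c}; new: +{$,c}
  FOLLOW(S)={$,c}  FOLLOW(A)={$,c}  FOLLOW(B)={$,c}  FOLLOW(C)={$,c}
iter 2: (no change)
  FOLLOW(S)={$,c}  FOLLOW(A)={$,c}  FOLLOW(B)={$,c}  FOLLOW(C)={$,c}

FOLLOW(S) = ["$", "c"]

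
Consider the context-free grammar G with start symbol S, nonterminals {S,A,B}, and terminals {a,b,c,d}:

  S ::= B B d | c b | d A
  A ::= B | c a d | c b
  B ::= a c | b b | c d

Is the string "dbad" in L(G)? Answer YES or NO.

CNF form of G:
  S -> B X5 | T1 T2 | T3 A
  A -> T0 T1 | T1 T2 | T1 T3 | T1 X4 | T2 T2
  B -> T0 T1 | T1 T3 | T2 T2
  T0 -> a
  T1 -> c
  T2 -> b
  T3 -> d
  X4 -> T0 T3
  X5 -> B T3

CYK fill:
  [0..0]={T3}  "d"  orig:{}
  [1..1]={T2}  "b"  orig:{}
  [2..2]={T0}  "a"  orig:{}
  [3..3]={T3}  "d"  orig:{}
  [0..1]=∅  "db"
  [1..2]=∅  "ba"
  [2..3]={X4}  "ad"  orig:{}
  [0..2]=∅  "dba"
  [1..3]=∅  "bad"
  [0..3]=∅  "dbad"

S ∉ T[0,3] ⇒ NO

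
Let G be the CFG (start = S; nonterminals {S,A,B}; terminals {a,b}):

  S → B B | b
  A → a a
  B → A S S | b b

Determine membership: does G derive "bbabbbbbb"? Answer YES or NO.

CNF form of G:
  S -> B B | b
  A -> T0 T0
  B -> A X2 | T1 T1
  T0 -> a
  T1 -> b
  X2 -> S S

Fill CYK table bottom-up:
  T[0,0] 'b' = {S,T1}  orig:{S}
  T[1,1] 'b' = {S,T1}  orig:{S}
  T[2,2] 'a' = {T0}  orig:{}
  T[3,3] 'b' = {S,T1}  orig:{S}
  T[4,4] 'b' = {S,T1}  orig:{S}
  T[5,5] 'b' = {S,T1}  orig:{S}
  T[6,6] 'b' = {S,T1}  orig:{S}
  T[7,7] 'b' = {S,T1}  orig:{S}
  T[8,8] 'b' = {S,T1}  orig:{S}
  T[0,1] 'bb' = {B,X2}  orig:{B}
  T[1,2] 'ba' = ∅
  T[2,3] 'ab' = ∅
  T[3,4] 'bb' = {B,X2}  orig:{B}
  T[4,5] 'bb' = {B,X2}  orig:{B}
  T[5,6] 'bb' = {B,X2}  orig:{B}
  T[6,7] 'bb' = {B,X2}  orig:{B}
  T[7,8] 'bb' = {B,X2}  orig:{B}
  T[0,2] 'bba' = ∅
  T[1,3] 'bab' = ∅
  T[2,4] 'abb' = ∅
  T[3,5] 'bbb' = ∅
  T[4,6] 'bbb' = ∅
  T[5,7] 'bbb' = ∅
  T[6,8] 'bbb' = ∅
  T[0,3] 'bbab' = ∅
  T[1,4] 'babb' = ∅
  T[2,5] 'abbb' = ∅
  T[3,6] 'bbbb' = {S}
  T[4,7] 'bbbb' = {S}
  T[5,8] 'bbbb' = {S}
  T[0,4] 'bbabb' = ∅
  T[1,5] 'babbb' = ∅
  T[2,6] 'abbbb' = ∅
  T[3,7] 'bbbbb' = {X2}  orig:{}
  T[4,8] 'bbbbb' = {X2}  orig:{}
  T[0,5] 'bbabbb' = ∅
  T[1,6] 'babbbb' = ∅
  T[2,7] 'abbbbb' = ∅
  T[3,8] 'bbbbbb' = ∅
  T[0,6] 'bbabbbb' = ∅
  T[1,7] 'babbbbb' = ∅
  T[2,8] 'abbbbbb' = ∅
  T[0,7] 'bbabbbbb' = ∅
  T[1,8] 'babbbbbb' = ∅
  T[0,8] 'bbabbbbbb' = ∅

S ∉ T[0,8] ⇒ NO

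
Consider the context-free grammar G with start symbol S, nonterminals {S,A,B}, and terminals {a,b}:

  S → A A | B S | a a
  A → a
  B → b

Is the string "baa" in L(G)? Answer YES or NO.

CNF form of G:
  S -> A A | B S | T0 T0
  A -> a
  B -> b
  T0 -> a

CYK fill:
  T[0,0] 'b' = {B}
  T[1,1] 'a' = {A,T0}  orig:{A}
  T[2,2] 'a' = {A,T0}  orig:{A}
  T[0,1] 'ba' = ∅
  T[1,2] 'aa' = {S}
  T[0,2] 'baa' = {S}

S ∈ T[0,2] ⇒ YES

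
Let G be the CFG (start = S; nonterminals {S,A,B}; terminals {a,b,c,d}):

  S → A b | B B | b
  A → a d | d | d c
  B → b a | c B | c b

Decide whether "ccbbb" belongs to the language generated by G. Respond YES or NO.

Convert to CNF:
  S -> A T3 | B B | b
  A -> T0 T1 | T1 T2 | d
  B -> T2 B | T2 T3 | T3 T0
  T0 -> a
  T1 -> d
  T2 -> c
  T3 -> b

CYK fill:
  T[0,0] 'c' = {T2}  orig:{}
  T[1,1] 'c' = {T2}  orig:{}
  T[2,2] 'b' = {S,T3}  orig:{S}
  T[3,3] 'b' = {S,T3}  orig:{S}
  T[4,4] 'b' = {S,T3}  orig:{S}
  T[0,1] 'cc' = ∅
  T[1,2] 'cb' = {B}
  T[2,3] 'bb' = ∅
  T[3,4] 'bb' = ∅
  T[0,2] 'ccb' = {B}
  T[1,3] 'cbb' = ∅
  T[2,4] 'bbb' = ∅
  T[0,3] 'ccbb' = ∅
  T[1,4] 'cbbb' = ∅
  T[0,4] 'ccbbb' = ∅

S ∉ T[0,4] ⇒ NO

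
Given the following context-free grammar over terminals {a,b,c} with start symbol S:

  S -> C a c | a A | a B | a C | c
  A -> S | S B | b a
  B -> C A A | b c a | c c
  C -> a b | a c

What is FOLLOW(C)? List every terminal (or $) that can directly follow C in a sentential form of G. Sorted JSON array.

FIRST iteration:
round 1:
  A via A→b a: +{b}
  B via B→b c a: +{b}
  B via B→c c: +{c}
  C via C→a b: +{a}
  S via S→C a c: +{a}
  S via S→c: +{c}
  FIRST(S)={a,c}  FIRST(A)={b}  FIRST(B)={b,c}  FIRST(C)={a}
round 2:
  A via A→S: +{a,c}
  B via B→C A A: +{a}
  FIRST(S)={a,c}  FIRST(A)={a,b,c}  FIRST(B)={a,b,c}  FIRST(C)={a}
round 3: (stable)
  FIRST(S)={a,c}  FIRST(A)={a,b,c}  FIRST(B)={a,b,c}  FIRST(C)={a}

FOLLOW iteration:
seed FOLLOW(S) with $
round 1:
  A→S B: FOLLOW(S) ⊇ FIRST(B) = {a,b,c}; new: +{a,b,c}
  B→C A A: FOLLOW(C) ⊇ FIRST(A) = {a,b,c}; new: +{a,b,c}
  B→C A A: FOLLOW(A) ⊇ FIRST(A) = {a,b,c}; new: +{a,b,c}
  S→a A: FOLLOW(A) ⊇ FOLLOW(S) ⊇ {$,a,b,c}; new: +{$}
  S→a B: FOLLOW(B) ⊇ FOLLOW(S) ⊇ {$,a,b,c}; new: +{$,a,b,c}
  S→a C: FOLLOW(C) ⊇ FOLLOW(S) ⊇ {$,a,b,c}; new: +{$}
  FOLLOW(S)={$,a,b,c}  FOLLOW(A)={$,a,b,c}  FOLLOW(B)={$,a,b,c}  FOLLOW(C)={$,a,b,c}
round 2: (stable)
  FOLLOW(S)={$,a,b,c}  FOLLOW(A)={$,a,b,c}  FOLLOW(B)={$,a,b,c}  FOLLOW(C)={$,a,b,c}

FOLLOW(C) = ["$", "a", "b", "c"]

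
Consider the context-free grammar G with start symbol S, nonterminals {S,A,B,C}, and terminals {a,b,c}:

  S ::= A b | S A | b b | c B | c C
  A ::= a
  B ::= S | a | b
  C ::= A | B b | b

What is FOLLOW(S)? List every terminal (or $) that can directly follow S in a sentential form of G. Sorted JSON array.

Compute FIRST by fixpoint:
iter 1:
  A via A→a: +{a}
  B via B→a: +{a}
  B via B→b: +{b}
  C via C→A: +{a}
  C via C→B b: +{b}
  S via S→A b: +{a}
  S via S→b b: +{b}
  S via S→c B: +{c}
  S: {a,b,c}  A: {a}  B: {a,b}  C: {a,b}
iter 2:
  B via B→S: +{c}
  C via C→B b: +{c}
  S: {a,b,c}  A: {a}  B: {a,b,c}  C: {a,b,c}
iter 3: (no change)
  S: {a,b,c}  A: {a}  B: {a,b,c}  C: {a,b,c}

FOLLOW iteration:
seed FOLLOW(S) with $
[1]
  C→B b: FOLLOW(B) ⊇ FIRST(b) = {b}; new: +{b}
  S→A b: FOLLOW(A) ⊇ FIRST(b) = {b}; new: +{b}
  S→S A: FOLLOW(S) ⊇ FIRST(A) = {a}; new: +{a}
  S→S A: FOLLOW(A) ⊇ FOLLOW(S) ⊇ {$,a}; new: +{$,a}
  S→c B: FOLLOW(B) ⊇ FOLLOW(S) ⊇ {$,a}; new: +{$,a}
  S→c C: FOLLOW(C) ⊇ FOLLOW(S) ⊇ {$,a}; new: +{$,a}
  FOLLOW(S)={$,a}  FOLLOW(A)={$,a,b}  FOLLOW(B)={$,a,b}  FOLLOW(C)={$,a}
[2]
  B→S: FOLLOW(S) ⊇ FOLLOW(B) ⊇ {$,a,b}; new: +{b}
  S→c C: FOLLOW(C) ⊇ FOLLOW(S) ⊇ {$,a,b}; new: +{b}
  FOLLOW(S)={$,a,b}  FOLLOW(A)={$,a,b}  FOLLOW(B)={$,a,b}  FOLLOW(C)={$,a,b}
[3] — fixpoint
  FOLLOW(S)={$,a,b}  FOLLOW(A)={$,a,b}  FOLLOW(B)={$,a,b}  FOLLOW(C)={$,a,b}

FOLLOW(S) = ["$", "a", "b"]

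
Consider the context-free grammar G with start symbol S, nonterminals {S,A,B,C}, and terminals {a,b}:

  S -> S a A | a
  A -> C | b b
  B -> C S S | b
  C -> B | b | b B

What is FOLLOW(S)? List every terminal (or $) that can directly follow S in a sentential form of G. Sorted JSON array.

Compute FIRST by fixpoint:
iter 1:
  A via A→b b: +{b}
  B via B→b: +{b}
  C via C→B: +{b}
  S via S→a: +{a}
  S: {a}  A: {b}  B: {b}  C: {b}
iter 2: (stable)
  S: {a}  A: {b}  B: {b}  C: {b}

FOLLOW iteration:
FOLLOW(S) := {$}
round 1:
  B→C S S: FOLLOW(C) ⊇ FIRST(S) = {a}; new: +{a}
  B→C S S: FOLLOW(S) ⊇ FIRST(S) = {a}; new: +{a}
  C→B: FOLLOW(B) ⊇ FOLLOW(C) ⊇ {a}; new: +{a}
  S→S a A: FOLLOW(A) ⊇ FOLLOW(S) ⊇ {$,a}; new: +{$,a}
  FOLLOW(S)={$,a}  FOLLOW(A)={$,a}  FOLLOW(B)={a}  FOLLOW(C)={a}
round 2:
  A→C: FOLLOW(C) ⊇ FOLLOW(A) ⊇ {$,a}; new: +{$}
  C→B: FOLLOW(B) ⊇ FOLLOW(C) ⊇ {$,a}; new: +{$}
  FOLLOW(S)={$,a}  FOLLOW(A)={$,a}  FOLLOW(B)={$,a}  FOLLOW(C)={$,a}
round 3: done
  FOLLOW(S)={$,a}  FOLLOW(A)={$,a}  FOLLOW(B)={$,a}  FOLLOW(C)={$,a}

FOLLOW(S) = ["$", "a"]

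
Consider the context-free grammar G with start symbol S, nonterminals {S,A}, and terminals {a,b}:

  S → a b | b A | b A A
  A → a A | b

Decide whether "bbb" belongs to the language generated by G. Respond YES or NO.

Convert to CNF:
  S -> T0 T1 | T1 A | T1 X2
  A -> T0 A | b
  T0 -> a
  T1 -> b
  X2 -> A A

CYK table (by increasing span):
  [0..0]={A,T1}  "b"  orig:{A}
  [1..1]={A,T1}  "b"  orig:{A}
  [2..2]={A,T1}  "b"  orig:{A}
  [0..1]={S,X2}  "bb"  orig:{S}
  [1..2]={S,X2}  "bb"  orig:{S}
  [0..2]={S}  "bbb"

S ∈ T[0,2] ⇒ YES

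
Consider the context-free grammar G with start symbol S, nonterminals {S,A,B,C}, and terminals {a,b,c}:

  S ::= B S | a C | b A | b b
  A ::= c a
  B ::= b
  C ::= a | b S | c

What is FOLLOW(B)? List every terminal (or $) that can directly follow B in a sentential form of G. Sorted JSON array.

FIRST sets, iterate to fixpoint:
pass 1:
  A via A→c a: +{c}
  B via B→b: +{b}
  C via C→a: +{a}
  C via C→b S: +{b}
  C via C→c: +{c}
  S via S→B S: +{b}
  S via S→a C: +{a}
  FIRST(S)={a,b}  FIRST(A)={c}  FIRST(B)={b}  FIRST(C)={a,b,c}
pass 2: done
  FIRST(S)={a,b}  FIRST(A)={c}  FIRST(B)={b}  FIRST(C)={a,b,c}

FOLLOW sets:
seed FOLLOW(S) with $
iter 1:
  S→B S: FOLLOW(B) ⊇ FIRST(S) = {a,b}; new: +{a,b}
  S→a C: FOLLOW(C) ⊇ FOLLOW(S) ⊇ {$}; new: +{$}
  S→b A: FOLLOW(A) ⊇ FOLLOW(S) ⊇ {$}; new: +{$}
  S: {$}  A: {$}  B: {a,b}  C: {$}
iter 2: — fixpoint
  S: {$}  A: {$}  B: {a,b}  C: {$}

FOLLOW(B) = ["a", "b"]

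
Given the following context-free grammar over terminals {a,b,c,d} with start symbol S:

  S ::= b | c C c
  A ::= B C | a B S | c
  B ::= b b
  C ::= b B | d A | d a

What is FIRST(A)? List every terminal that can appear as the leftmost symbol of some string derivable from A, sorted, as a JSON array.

FIRST sets, iterate to fixpoint:
iter 1:
  A via A→a B S: +{a}
  A via A→c: +{c}
  B via B→b b: +{b}
  C via C→b B: +{b}
  C via C→d A: +{d}
  S via S→b: +{b}
  S via S→c C c: +{c}
  FIRST[S]={b,c}  FIRST[A]={a,c}  FIRST[B]={b}  FIRST[C]={b,d}
iter 2:
  A via A→B C: +{b}
  FIRST[S]={b,c}  FIRST[A]={a,b,c}  FIRST[B]={b}  FIRST[C]={b,d}
iter 3: — fixpoint
  FIRST[S]={b,c}  FIRST[A]={a,b,c}  FIRST[B]={b}  FIRST[C]={b,d}

FIRST(A) = ["a", "b", "c"]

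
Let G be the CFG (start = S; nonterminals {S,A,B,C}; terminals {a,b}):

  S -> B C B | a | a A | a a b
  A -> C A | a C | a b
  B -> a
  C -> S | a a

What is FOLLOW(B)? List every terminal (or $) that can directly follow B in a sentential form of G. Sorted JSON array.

Compute FIRST by fixpoint:
[1]
  A via A→a C: +{a}
  B via B→a: +{a}
  C via C→a a: +{a}
  S via S→B C B: +{a}
  FIRST[S]={a}  FIRST[A]={a}  FIRST[B]={a}  FIRST[C]={a}
[2] — fixpoint
  FIRST[S]={a}  FIRST[A]={a}  FIRST[B]={a}  FIRST[C]={a}

FOLLOW sets:
FOLLOW(S) := {$}
pass 1:
  A→C A: FOLLOW(C) ⊇ FIRST(A) = {a}; new: +{a}
  C→S: FOLLOW(S) ⊇ FOLLOW(C) ⊇ {a}; new: +{a}
  S→B C B: FOLLOW(B) ⊇ FIRST(C) = {a}; new: +{a}
  S→B C B: FOLLOW(B) ⊇ FOLLOW(S) ⊇ {$,a}; new: +{$}
  S→a A: FOLLOW(A) ⊇ FOLLOW(S) ⊇ {$,a}; new: +{$,a}
  FOLLOW[S]={$,a}  FOLLOW[A]={$,a}  FOLLOW[B]={$,a}  FOLLOW[C]={a}
pass 2:
  A→a C: FOLLOW(C) ⊇ FOLLOW(A) ⊇ {$,a}; new: +{$}
  FOLLOW[S]={$,a}  FOLLOW[A]={$,a}  FOLLOW[B]={$,a}  FOLLOW[C]={$,a}
pass 3: (no change)
  FOLLOW[S]={$,a}  FOLLOW[A]={$,a}  FOLLOW[B]={$,a}  FOLLOW[C]={$,a}

FOLLOW(B) = ["$", "a"]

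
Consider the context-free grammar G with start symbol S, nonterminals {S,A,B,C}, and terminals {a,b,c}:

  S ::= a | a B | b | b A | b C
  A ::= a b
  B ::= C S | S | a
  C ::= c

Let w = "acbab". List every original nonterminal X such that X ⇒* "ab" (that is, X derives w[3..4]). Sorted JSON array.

Convert to CNF:
  S -> T0 B | T1 A | T1 C | a | b
  A -> T0 T1
  B -> C S | T0 B | T1 A | T1 C | a | b
  C -> c
  T0 -> a
  T1 -> b

CYK fill (cells [i..j] with 3 ≤ i ≤ j ≤ 4 only):
  cell(3,3) a: {B,S,T0}  orig:{B,S}
  cell(4,4) b: {B,S,T1}  orig:{B,S}
  cell(3,4) ab: {A,B,S}

Original NTs in T[3,4] deriving "ab": ["A", "B", "S"]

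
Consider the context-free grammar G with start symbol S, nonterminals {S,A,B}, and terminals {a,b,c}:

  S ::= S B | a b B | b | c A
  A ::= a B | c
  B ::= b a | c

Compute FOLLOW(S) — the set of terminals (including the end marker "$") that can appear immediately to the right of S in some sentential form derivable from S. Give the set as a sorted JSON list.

Compute FIRST by fixpoint:
iter 1:
  A via A→a B: +{a}
  A via A→c: +{c}
  B via B→b a: +{b}
  B via B→c: +{c}
  S via S→a b B: +{a}
  S via S→b: +{b}
  S via S→c A: +{c}
  FIRST(S)={a,b,c}  FIRST(A)={a,c}  FIRST(B)={b,c}
iter 2: (stable)
  FIRST(S)={a,b,c}  FIRST(A)={a,c}  FIRST(B)={b,c}

FOLLOW iteration:
initialize: $ ∈ FOLLOW(S)
round 1:
  S→S B: FOLLOW(S) ⊇ FIRST(B) = {b,c}; new: +{b,c}
  S→S B: FOLLOW(B) ⊇ FOLLOW(S) ⊇ {$,b,c}; new: +{$,b,c}
  S→c A: FOLLOW(A) ⊇ FOLLOW(S) ⊇ {$,b,c}; new: +{$,b,c}
  FOLLOW(S)={$,b,c}  FOLLOW(A)={$,b,c}  FOLLOW(B)={$,b,c}
round 2: (stable)
  FOLLOW(S)={$,b,c}  FOLLOW(A)={$,b,c}  FOLLOW(B)={$,b,c}

FOLLOW(S) = ["$", "b", "c"]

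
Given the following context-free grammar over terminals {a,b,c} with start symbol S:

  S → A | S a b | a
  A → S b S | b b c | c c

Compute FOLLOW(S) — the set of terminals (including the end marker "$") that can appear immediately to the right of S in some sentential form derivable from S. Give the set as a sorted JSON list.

FIRST sets, iterate to fixpoint:
[1]
  A via A→b b c: +{b}
  A via A→c c: +{c}
  S via S→A: +{b,c}
  S via S→a: +{a}
  FIRST[S]={a,b,c}  FIRST[A]={b,c}
[2]
  A via A→S b S: +{a}
  FIRST[S]={a,b,c}  FIRST[A]={a,b,c}
[3] done
  FIRST[S]={a,b,c}  FIRST[A]={a,b,c}

FOLLOW iteration:
FOLLOW(S) := {$}
round 1:
  A→S b S: FOLLOW(S) ⊇ FIRST(b) = {b}; new: +{b}
  S→A: FOLLOW(A) ⊇ FOLLOW(S) ⊇ {$,b}; new: +{$,b}
  S→S a b: FOLLOW(S) ⊇ FIRST(a) = {a}; new: +{a}
  FOLLOW[S]={$,a,b}  FOLLOW[A]={$,b}
round 2:
  S→A: FOLLOW(A) ⊇ FOLLOW(S) ⊇ {$,a,b}; new: +{a}
  FOLLOW[S]={$,a,b}  FOLLOW[A]={$,a,b}
round 3: (stable)
  FOLLOW[S]={$,a,b}  FOLLOW[A]={$,a,b}

FOLLOW(S) = ["$", "a", "b"]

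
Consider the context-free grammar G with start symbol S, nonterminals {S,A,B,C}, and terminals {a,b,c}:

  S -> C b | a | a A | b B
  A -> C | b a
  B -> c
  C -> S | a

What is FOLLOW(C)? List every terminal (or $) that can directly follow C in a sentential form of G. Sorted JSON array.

FIRST iteration:
[1]
  A via A→b a: +{b}
  B via B→c: +{c}
  C via C→a: +{a}
  S via S→C b: +{a}
  S via S→b B: +{b}
  FIRST(S)={a,b}  FIRST(A)={b}  FIRST(B)={c}  FIRST(C)={a}
[2]
  A via A→C: +{a}
  C via C→S: +{b}
  FIRST(S)={a,b}  FIRST(A)={a,b}  FIRST(B)={c}  FIRST(C)={a,b}
[3] (stable)
  FIRST(S)={a,b}  FIRST(A)={a,b}  FIRST(B)={c}  FIRST(C)={a,b}

FOLLOW iteration:
FOLLOW(S) := {$}
round 1:
  S→C b: FOLLOW(C) ⊇ FIRST(b) = {b}; new: +{b}
  S→a A: FOLLOW(A) ⊇ FOLLOW(S) ⊇ {$}; new: +{$}
  S→b B: FOLLOW(B) ⊇ FOLLOW(S) ⊇ {$}; new: +{$}
  FOLLOW(S)={$}  FOLLOW(A)={$}  FOLLOW(B)={$}  FOLLOW(C)={b}
round 2:
  A→C: FOLLOW(C) ⊇ FOLLOW(A) ⊇ {$}; new: +{$}
  C→S: FOLLOW(S) ⊇ FOLLOW(C) ⊇ {$,b}; new: +{b}
  S→a A: FOLLOW(A) ⊇ FOLLOW(S) ⊇ {$,b}; new: +{b}
  S→b B: FOLLOW(B) ⊇ FOLLOW(S) ⊇ {$,b}; new: +{b}
  FOLLOW(S)={$,b}  FOLLOW(A)={$,b}  FOLLOW(B)={$,b}  FOLLOW(C)={$,b}
round 3: — fixpoint
  FOLLOW(S)={$,b}  FOLLOW(A)={$,b}  FOLLOW(B)={$,b}  FOLLOW(C)={$,b}

FOLLOW(C) = ["$", "b"]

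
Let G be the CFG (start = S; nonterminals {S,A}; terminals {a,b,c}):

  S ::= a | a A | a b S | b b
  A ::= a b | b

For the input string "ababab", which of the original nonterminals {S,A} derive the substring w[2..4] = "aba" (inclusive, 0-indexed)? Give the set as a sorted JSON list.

CNF form of G:
  S -> T0 A | T0 X2 | T1 T1 | a
  A -> T0 T1 | b
  T0 -> a
  T1 -> b
  X2 -> T1 S

CYK table (by increasing span) — only the sub-triangle for w[2..4]:
  T[2,2] 'a' = {S,T0}  orig:{S}
  T[3,3] 'b' = {A,T1}  orig:{A}
  T[4,4] 'a' = {S,T0}  orig:{S}
  T[2,3] 'ab' = {A,S}
  T[3,4] 'ba' = {X2}  orig:{}
  T[2,4] 'aba' = {S}

Original NTs in T[2,4] deriving "aba": ["S"]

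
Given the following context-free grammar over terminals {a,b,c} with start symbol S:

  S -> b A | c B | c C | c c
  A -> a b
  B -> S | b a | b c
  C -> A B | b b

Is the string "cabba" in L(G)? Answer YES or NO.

Convert to CNF:
  S -> T1 A | T2 B | T2 C | T2 T2
  A -> T0 T1
  B -> T1 A | T1 T0 | T1 T2 | T2 B | T2 C | T2 T2
  C -> A B | T1 T1
  T0 -> a
  T1 -> b
  T2 -> c

CYK table (by increasing span):
  cell(0,0) c: {T2}  orig:{}
  cell(1,1) a: {T0}  orig:{}
  cell(2,2) b: {T1}  orig:{}
  cell(3,3) b: {T1}  orig:{}
  cell(4,4) a: {T0}  orig:{}
  cell(0,1) ca: ∅
  cell(1,2) ab: {A}
  cell(2,3) bb: {C}
  cell(3,4) ba: {B}
  cell(0,2) cab: ∅
  cell(1,3) abb: ∅
  cell(2,4) bba: ∅
  cell(0,3) cabb: ∅
  cell(1,4) abba: {C}
  cell(0,4) cabba: {B,S}

S ∈ T[0,4] ⇒ YES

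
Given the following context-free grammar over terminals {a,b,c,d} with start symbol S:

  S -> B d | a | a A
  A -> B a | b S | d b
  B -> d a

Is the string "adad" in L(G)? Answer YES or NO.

CNF form of G:
  S -> B T2 | T0 A | a
  A -> B T0 | T1 S | T2 T1
  B -> T2 T0
  T0 -> a
  T1 -> b
  T2 -> d

Fill CYK table bottom-up:
  cell(0,0) a: {S,T0}  orig:{S}
  cell(1,1) d: {T2}  orig:{}
  cell(2,2) a: {S,T0}  orig:{S}
  cell(3,3) d: {T2}  orig:{}
  cell(0,1) ad: ∅
  cell(1,2) da: {B}
  cell(2,3) ad: ∅
  cell(0,2) ada: ∅
  cell(1,3) dad: {S}
  cell(0,3) adad: ∅

S ∉ T[0,3] ⇒ NO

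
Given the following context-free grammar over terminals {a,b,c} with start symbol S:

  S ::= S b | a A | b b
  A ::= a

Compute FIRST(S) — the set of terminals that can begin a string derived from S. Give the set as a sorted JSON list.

FIRST sets, iterate to fixpoint:
pass 1:
  A via A→a: +{a}
  S via S→a A: +{a}
  S via S→b b: +{b}
  FIRST[S]={a,b}  FIRST[A]={a}
pass 2: done
  FIRST[S]={a,b}  FIRST[A]={a}

FIRST(S) = ["a", "b"]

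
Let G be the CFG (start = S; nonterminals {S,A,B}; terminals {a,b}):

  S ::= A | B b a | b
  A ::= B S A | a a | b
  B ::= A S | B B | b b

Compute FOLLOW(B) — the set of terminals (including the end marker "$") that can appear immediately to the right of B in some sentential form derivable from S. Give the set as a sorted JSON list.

FIRST iteration:
iter 1:
  A via A→a a: +{a}
  A via A→b: +{b}
  B via B→A S: +{a,b}
  S via S→A: +{a,b}
  S: {a,b}  A: {a,b}  B: {a,b}
iter 2: (stable)
  S: {a,b}  A: {a,b}  B: {a,b}

FOLLOW sets:
FOLLOW(S) := {$}
round 1:
  A→B S A: FOLLOW(B) ⊇ FIRST(S) = {a,b}; new: +{a,b}
  A→B S A: FOLLOW(S) ⊇ FIRST(A) = {a,b}; new: +{a,b}
  B→A S: FOLLOW(A) ⊇ FIRST(S) = {a,b}; new: +{a,b}
  S→A: FOLLOW(A) ⊇ FOLLOW(S) ⊇ {$,a,b}; new: +{$}
  FOLLOW(S)={$,a,b}  FOLLOW(A)={$,a,b}  FOLLOW(B)={a,b}
round 2: (stable)
  FOLLOW(S)={$,a,b}  FOLLOW(A)={$,a,b}  FOLLOW(B)={a,b}

FOLLOW(B) = ["a", "b"]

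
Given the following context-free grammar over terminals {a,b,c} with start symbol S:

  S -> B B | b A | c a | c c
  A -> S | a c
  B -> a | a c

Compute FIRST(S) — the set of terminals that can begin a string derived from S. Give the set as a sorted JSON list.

FIRST sets, iterate to fixpoint:
pass 1:
  A via A→a c: +{a}
  B via B→a: +{a}
  S via S→B B: +{a}
  S via S→b A: +{b}
  S via S→c a: +{c}
  S: {a,b,c}  A: {a}  B: {a}
pass 2:
  A via A→S: +{b,c}
  S: {a,b,c}  A: {a,b,c}  B: {a}
pass 3: done
  S: {a,b,c}  A: {a,b,c}  B: {a}

FIRST(S) = ["a", "b", "c"]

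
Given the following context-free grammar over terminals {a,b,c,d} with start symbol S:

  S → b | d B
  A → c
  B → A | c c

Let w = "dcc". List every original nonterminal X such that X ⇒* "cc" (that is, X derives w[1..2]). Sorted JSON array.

Convert to CNF:
  S -> T1 B | b
  A -> c
  B -> T0 T0 | c
  T0 -> c
  T1 -> d

Fill CYK table bottom-up (cells [i..j] with 1 ≤ i ≤ j ≤ 2 only):
  T[1,1] 'c' = {A,B,T0}  orig:{A,B}
  T[2,2] 'c' = {A,B,T0}  orig:{A,B}
  T[1,2] 'cc' = {B}

Original NTs in T[1,2] deriving "cc": ["B"]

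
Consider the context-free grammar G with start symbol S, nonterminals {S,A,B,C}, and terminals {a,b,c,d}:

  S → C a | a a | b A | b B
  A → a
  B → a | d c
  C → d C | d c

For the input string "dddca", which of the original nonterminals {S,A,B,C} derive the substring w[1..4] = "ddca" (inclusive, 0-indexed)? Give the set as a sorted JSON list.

Convert to CNF:
  S -> C T2 | T2 T2 | T3 A | T3 B
  A -> a
  B -> T0 T1 | a
  C -> T0 C | T0 T1
  T0 -> d
  T1 -> c
  T2 -> a
  T3 -> b

CYK fill — only the sub-triangle for w[1..4]:
  T[1,1] 'd' = {T0}  orig:{}
  T[2,2] 'd' = {T0}  orig:{}
  T[3,3] 'c' = {T1}  orig:{}
  T[4,4] 'a' = {A,B,T2}  orig:{A,B}
  T[1,2] 'dd' = ∅
  T[2,3] 'dc' = {B,C}
  T[3,4] 'ca' = ∅
  T[1,3] 'ddc' = {C}
  T[2,4] 'dca' = {S}
  T[1,4] 'ddca' = {S}

Original NTs in T[1,4] deriving "ddca": ["S"]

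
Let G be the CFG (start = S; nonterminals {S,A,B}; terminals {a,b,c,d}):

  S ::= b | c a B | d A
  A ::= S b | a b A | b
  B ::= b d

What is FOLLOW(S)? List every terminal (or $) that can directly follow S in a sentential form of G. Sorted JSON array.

Compute FIRST by fixpoint:
pass 1:
  A via A→a b A: +{a}
  A via A→b: +{b}
  B via B→b d: +{b}
  S via S→b: +{b}
  S via S→c a B: +{c}
  S via S→d A: +{d}
  S: {b,c,d}  A: {a,b}  B: {b}
pass 2:
  A via A→S b: +{c,d}
  S: {b,c,d}  A: {a,b,c,d}  B: {b}
pass 3: (no change)
  S: {b,c,d}  A: {a,b,c,d}  B: {b}

Compute FOLLOW by fixpoint:
FOLLOW(S) := {$}
pass 1:
  A→S b: FOLLOW(S) ⊇ FIRST(b) = {b}; new: +{b}
  S→c a B: FOLLOW(B) ⊇ FOLLOW(S) ⊇ {$,b}; new: +{$,b}
  S→d A: FOLLOW(A) ⊇ FOLLOW(S) ⊇ {$,b}; new: +{$,b}
  FOLLOW[S]={$,b}  FOLLOW[A]={$,b}  FOLLOW[B]={$,b}
pass 2: — fixpoint
  FOLLOW[S]={$,b}  FOLLOW[A]={$,b}  FOLLOW[B]={$,b}

FOLLOW(S) = ["$", "b"]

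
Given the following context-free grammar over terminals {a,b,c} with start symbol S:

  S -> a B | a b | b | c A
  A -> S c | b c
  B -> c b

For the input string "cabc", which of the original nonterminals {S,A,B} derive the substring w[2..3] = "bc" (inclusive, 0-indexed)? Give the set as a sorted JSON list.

Convert to CNF:
  S -> T0 A | T2 B | T2 T1 | b
  A -> S T0 | T1 T0
  B -> T0 T1
  T0 -> c
  T1 -> b
  T2 -> a

CYK fill — only the sub-triangle for w[2..3]:
  cell(2,2) b: {S,T1}  orig:{S}
  cell(3,3) c: {T0}  orig:{}
  cell(2,3) bc: {A}

Original NTs in T[2,3] deriving "bc": ["A"]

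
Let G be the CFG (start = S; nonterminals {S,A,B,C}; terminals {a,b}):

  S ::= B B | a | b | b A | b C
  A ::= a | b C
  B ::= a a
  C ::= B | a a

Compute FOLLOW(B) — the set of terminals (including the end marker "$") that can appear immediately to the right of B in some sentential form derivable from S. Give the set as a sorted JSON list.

Compute FIRST by fixpoint:
iter 1:
  A via A→a: +{a}
  A via A→b C: +{b}
  B via B→a a: +{a}
  C via C→B: +{a}
  S via S→B B: +{a}
  S via S→b: +{b}
  S: {a,b}  A: {a,b}  B: {a}  C: {a}
iter 2: (no change)
  S: {a,b}  A: {a,b}  B: {a}  C: {a}

Compute FOLLOW by fixpoint:
initialize: $ ∈ FOLLOW(S)
[1]
  S→B B: FOLLOW(B) ⊇ FIRST(B) = {a}; new: +{a}
  S→B B: FOLLOW(B) ⊇ FOLLOW(S) ⊇ {$}; new: +{$}
  S→b A: FOLLOW(A) ⊇ FOLLOW(S) ⊇ {$}; new: +{$}
  S→b C: FOLLOW(C) ⊇ FOLLOW(S) ⊇ {$}; new: +{$}
  FOLLOW(S)={$}  FOLLOW(A)={$}  FOLLOW(B)={$,a}  FOLLOW(C)={$}
[2] (stable)
  FOLLOW(S)={$}  FOLLOW(A)={$}  FOLLOW(B)={$,a}  FOLLOW(C)={$}

FOLLOW(B) = ["$", "a"]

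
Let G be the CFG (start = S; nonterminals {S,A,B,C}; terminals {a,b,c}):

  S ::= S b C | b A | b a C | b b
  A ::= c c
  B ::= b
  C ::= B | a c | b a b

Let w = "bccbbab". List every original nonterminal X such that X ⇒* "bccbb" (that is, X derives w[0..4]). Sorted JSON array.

Convert to CNF:
  S -> S X4 | T2 A | T2 T2 | T2 X5
  A -> T0 T0
  B -> b
  C -> T1 T0 | T2 X3 | b
  T0 -> c
  T1 -> a
  T2 -> b
  X3 -> T1 T2
  X4 -> T2 C
  X5 -> T1 C

Fill CYK table bottom-up (cells [i..j] with 0 ≤ i ≤ j ≤ 4 only):
  cell(0,0) b: {B,C,T2}  orig:{B,C}
  cell(1,1) c: {T0}  orig:{}
  cell(2,2) c: {T0}  orig:{}
  cell(3,3) b: {B,C,T2}  orig:{B,C}
  cell(4,4) b: {B,C,T2}  orig:{B,C}
  cell(0,1) bc: ∅
  cell(1,2) cc: {A}
  cell(2,3) cb: ∅
  cell(3,4) bb: {S,X4}  orig:{S}
  cell(0,2) bcc: {S}
  cell(1,3) ccb: ∅
  cell(2,4) cbb: ∅
  cell(0,3) bccb: ∅
  cell(1,4) ccbb: ∅
  cell(0,4) bccbb: {S}

Original NTs in T[0,4] deriving "bccbb": ["S"]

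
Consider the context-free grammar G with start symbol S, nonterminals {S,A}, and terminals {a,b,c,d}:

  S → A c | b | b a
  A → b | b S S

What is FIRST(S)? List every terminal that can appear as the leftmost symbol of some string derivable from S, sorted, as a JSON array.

Compute FIRST by fixpoint:
[1]
  A via A→b: +{b}
  S via S→A c: +{b}
  FIRST(S)={b}  FIRST(A)={b}
[2] (no change)
  FIRST(S)={b}  FIRST(A)={b}

FIRST(S) = ["b"]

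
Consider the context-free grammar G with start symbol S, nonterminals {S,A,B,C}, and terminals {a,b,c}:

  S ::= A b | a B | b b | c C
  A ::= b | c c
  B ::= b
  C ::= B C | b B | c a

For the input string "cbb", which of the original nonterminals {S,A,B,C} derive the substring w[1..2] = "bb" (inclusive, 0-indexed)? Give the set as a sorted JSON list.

CNF form of G:
  S -> A T1 | T0 C | T1 T1 | T2 B
  A -> T0 T0 | b
  B -> b
  C -> B C | T0 T2 | T1 B
  T0 -> c
  T1 -> b
  T2 -> a

Fill CYK table bottom-up (cells [i..j] with 1 ≤ i ≤ j ≤ 2 only):
  [1..1]={A,B,T1}  "b"  orig:{A,B}
  [2..2]={A,B,T1}  "b"  orig:{A,B}
  [1..2]={C,S}  "bb"

Original NTs in T[1,2] deriving "bb": ["C", "S"]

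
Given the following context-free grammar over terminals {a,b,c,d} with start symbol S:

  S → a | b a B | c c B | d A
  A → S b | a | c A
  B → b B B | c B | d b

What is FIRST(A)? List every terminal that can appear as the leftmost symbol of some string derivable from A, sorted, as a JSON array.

Compute FIRST by fixpoint:
iter 1:
  A via A→a: +{a}
  A via A→c A: +{c}
  B via B→b B B: +{b}
  B via B→c B: +{c}
  B via B→d b: +{d}
  S via S→a: +{a}
  S via S→b a B: +{b}
  S via S→c c B: +{c}
  S via S→d A: +{d}
  FIRST[S]={a,b,c,d}  FIRST[A]={a,c}  FIRST[B]={b,c,d}
iter 2:
  A via A→S b: +{b,d}
  FIRST[S]={a,b,c,d}  FIRST[A]={a,b,c,d}  FIRST[B]={b,c,d}
iter 3: — fixpoint
  FIRST[S]={a,b,c,d}  FIRST[A]={a,b,c,d}  FIRST[B]={b,c,d}

FIRST(A) = ["a", "b", "c", "d"]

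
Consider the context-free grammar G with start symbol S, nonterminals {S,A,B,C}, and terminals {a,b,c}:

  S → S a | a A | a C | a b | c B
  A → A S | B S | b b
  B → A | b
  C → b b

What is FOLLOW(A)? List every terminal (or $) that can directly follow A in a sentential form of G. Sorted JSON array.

Compute FIRST by fixpoint:
round 1:
  A via A→b b: +{b}
  B via B→A: +{b}
  C via C→b b: +{b}
  S via S→a A: +{a}
  S via S→c B: +{c}
  S: {a,c}  A: {b}  B: {b}  C: {b}
round 2: (no change)
  S: {a,c}  A: {b}  B: {b}  C: {b}

FOLLOW iteration:
initialize: $ ∈ FOLLOW(S)
iter 1:
  A→A S: FOLLOW(A) ⊇ FIRST(S) = {a,c}; new: +{a,c}
  A→A S: FOLLOW(S) ⊇ FOLLOW(A) ⊇ {a,c}; new: +{a,c}
  A→B S: FOLLOW(B) ⊇ FIRST(S) = {a,c}; new: +{a,c}
  S→a A: FOLLOW(A) ⊇ FOLLOW(S) ⊇ {$,a,c}; new: +{$}
  S→a C: FOLLOW(C) ⊇ FOLLOW(S) ⊇ {$,a,c}; new: +{$,a,c}
  S→c B: FOLLOW(B) ⊇ FOLLOW(S) ⊇ {$,a,c}; new: +{$}
  FOLLOW(S)={$,a,c}  FOLLOW(A)={$,a,c}  FOLLOW(B)={$,a,c}  FOLLOW(C)={$,a,c}
iter 2: — fixpoint
  FOLLOW(S)={$,a,c}  FOLLOW(A)={$,a,c}  FOLLOW(B)={$,a,c}  FOLLOW(C)={$,a,c}

FOLLOW(A) = ["$", "a", "c"]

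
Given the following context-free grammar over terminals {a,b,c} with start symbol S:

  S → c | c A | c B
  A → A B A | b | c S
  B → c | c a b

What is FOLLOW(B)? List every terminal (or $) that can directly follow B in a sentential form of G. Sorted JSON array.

FIRST sets, iterate to fixpoint:
[1]
  A via A→b: +{b}
  A via A→c S: +{c}
  B via B→c: +{c}
  S via S→c: +{c}
  S: {c}  A: {b,c}  B: {c}
[2] — fixpoint
  S: {c}  A: {b,c}  B: {c}

FOLLOW iteration:
seed FOLLOW(S) with $
pass 1:
  A→A B A: FOLLOW(A) ⊇ FIRST(B) = {c}; new: +{c}
  A→A B A: FOLLOW(B) ⊇ FIRST(A) = {b,c}; new: +{b,c}
  A→c S: FOLLOW(S) ⊇ FOLLOW(A) ⊇ {c}; new: +{c}
  S→c A: FOLLOW(A) ⊇ FOLLOW(S) ⊇ {$,c}; new: +{$}
  S→c B: FOLLOW(B) ⊇ FOLLOW(S) ⊇ {$,c}; new: +{$}
  FOLLOW[S]={$,c}  FOLLOW[A]={$,c}  FOLLOW[B]={$,b,c}
pass 2: — fixpoint
  FOLLOW[S]={$,c}  FOLLOW[A]={$,c}  FOLLOW[B]={$,b,c}

FOLLOW(B) = ["$", "b", "c"]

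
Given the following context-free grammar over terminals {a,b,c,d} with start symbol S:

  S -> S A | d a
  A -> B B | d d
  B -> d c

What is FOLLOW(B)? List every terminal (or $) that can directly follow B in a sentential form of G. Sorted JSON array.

Compute FIRST by fixpoint:
iter 1:
  A via A→d d: +{d}
  B via B→d c: +{d}
  S via S→d a: +{d}
  S: {d}  A: {d}  B: {d}
iter 2: (stable)
  S: {d}  A: {d}  B: {d}

FOLLOW iteration:
initialize: $ ∈ FOLLOW(S)
pass 1:
  A→B B: FOLLOW(B) ⊇ FIRST(B) = {d}; new: +{d}
  S→S A: FOLLOW(S) ⊇ FIRST(A) = {d}; new: +{d}
  S→S A: FOLLOW(A) ⊇ FOLLOW(S) ⊇ {$,d}; new: +{$,d}
  FOLLOW[S]={$,d}  FOLLOW[A]={$,d}  FOLLOW[B]={d}
pass 2:
  A→B B: FOLLOW(B) ⊇ FOLLOW(A) ⊇ {$,d}; new: +{$}
  FOLLOW[S]={$,d}  FOLLOW[A]={$,d}  FOLLOW[B]={$,d}
pass 3: (no change)
  FOLLOW[S]={$,d}  FOLLOW[A]={$,d}  FOLLOW[B]={$,d}

FOLLOW(B) = ["$", "d"]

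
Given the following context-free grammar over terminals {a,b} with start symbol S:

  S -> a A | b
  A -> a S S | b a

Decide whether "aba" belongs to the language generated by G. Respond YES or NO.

CNF form of G:
  S -> T0 A | b
  A -> T0 X2 | T1 T0
  T0 -> a
  T1 -> b
  X2 -> S S

Fill CYK table bottom-up:
  cell(0,0) a: {T0}  orig:{}
  cell(1,1) b: {S,T1}  orig:{S}
  cell(2,2) a: {T0}  orig:{}
  cell(0,1) ab: ∅
  cell(1,2) ba: {A}
  cell(0,2) aba: {S}

S ∈ T[0,2] ⇒ YES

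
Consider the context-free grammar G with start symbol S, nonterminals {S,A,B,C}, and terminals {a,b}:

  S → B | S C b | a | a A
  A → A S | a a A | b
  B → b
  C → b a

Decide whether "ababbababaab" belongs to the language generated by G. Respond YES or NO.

Convert to CNF:
  S -> S X3 | T0 A | a | b
  A -> A S | T0 X2 | b
  B -> b
  C -> T1 T0
  T0 -> a
  T1 -> b
  X2 -> T0 A
  X3 -> C T1

CYK fill:
  cell(0,0) a: {S,T0}  orig:{S}
  cell(1,1) b: {A,B,S,T1}  orig:{A,B,S}
  cell(2,2) a: {S,T0}  orig:{S}
  cell(3,3) b: {A,B,S,T1}  orig:{A,B,S}
  cell(4,4) b: {A,B,S,T1}  orig:{A,B,S}
  cell(5,5) a: {S,T0}  orig:{S}
  cell(6,6) b: {A,B,S,T1}  orig:{A,B,S}
  cell(7,7) a: {S,T0}  orig:{S}
  cell(8,8) b: {A,B,S,T1}  orig:{A,B,S}
  cell(9,9) a: {S,T0}  orig:{S}
  cell(10,10) a: {S,T0}  orig:{S}
  cell(11,11) b: {A,B,S,T1}  orig:{A,B,S}
  cell(0,1) ab: {S,X2}  orig:{S}
  cell(1,2) ba: {A,C}
  cell(2,3) ab: {S,X2}  orig:{S}
  cell(3,4) bb: {A}
  cell(4,5) ba: {A,C}
  cell(5,6) ab: {S,X2}  orig:{S}
  cell(6,7) ba: {A,C}
  cell(7,8) ab: {S,X2}  orig:{S}
  cell(8,9) ba: {A,C}
  cell(9,10) aa: ∅
  cell(10,11) ab: {S,X2}  orig:{S}
  cell(0,2) aba: {S,X2}  orig:{S}
  cell(1,3) bab: {A,X3}  orig:{A}
  cell(2,4) abb: {S,X2}  orig:{S}
  cell(3,5) bba: {A}
  cell(4,6) bab: {A,X3}  orig:{A}
  cell(5,7) aba: {S,X2}  orig:{S}
  cell(6,8) bab: {A,X3}  orig:{A}
  cell(7,9) aba: {S,X2}  orig:{S}
  cell(8,10) baa: {A}
  cell(9,11) aab: {A}
  cell(0,3) abab: {S,X2}  orig:{S}
  cell(1,4) babb: {A}
  cell(2,5) abba: {S,X2}  orig:{S}
  cell(3,6) bbab: {A,S}
  cell(4,7) baba: {A}
  cell(5,8) abab: {S,X2}  orig:{S}
  cell(6,9) baba: {A}
  cell(7,10) abaa: {S,X2}  orig:{S}
  cell(8,11) baab: {A}
  cell(0,4) ababb: {S,X2}  orig:{S}
  cell(1,5) babba: {A}
  cell(2,6) abbab: {S,X2}  orig:{S}
  cell(3,7) bbaba: {A}
  cell(4,8) babab: {A}
  cell(5,9) ababa: {S,X2}  orig:{S}
  cell(6,10) babaa: {A}
  cell(7,11) abaab: {S,X2}  orig:{S}
  cell(0,5) ababba: {S,X2}  orig:{S}
  cell(1,6) babbab: {A}
  cell(2,7) abbaba: {S,X2}  orig:{S}
  cell(3,8) bbabab: {A}
  cell(4,9) bababa: {A}
  cell(5,10) ababaa: {S,X2}  orig:{S}
  cell(6,11) babaab: {A}
  cell(0,6) ababbab: {S,X2}  orig:{S}
  cell(1,7) babbaba: {A}
  cell(2,8) abbabab: {S,X2}  orig:{S}
  cell(3,9) bbababa: {A}
  cell(4,10) bababaa: {A}
  cell(5,11) ababaab: {S,X2}  orig:{S}
  cell(0,7) ababbaba: {S,X2}  orig:{S}
  cell(1,8) babbabab: {A}
  cell(2,9) abbababa: {S,X2}  orig:{S}
  cell(3,10) bbababaa: {A}
  cell(4,11) bababaab: {A}
  cell(0,8) ababbabab: {S,X2}  orig:{S}
  cell(1,9) babbababa: {A}
  cell(2,10) abbababaa: {S,X2}  orig:{S}
  cell(3,11) bbababaab: {A}
  cell(0,9) ababbababa: {S,X2}  orig:{S}
  cell(1,10) babbababaa: {A}
  cell(2,11) abbababaab: {S,X2}  orig:{S}
  cell(0,10) ababbababaa: {S,X2}  orig:{S}
  cell(1,11) babbababaab: {A}
  cell(0,11) ababbababaab: {S,X2}  orig:{S}

S ∈ T[0,11] ⇒ YES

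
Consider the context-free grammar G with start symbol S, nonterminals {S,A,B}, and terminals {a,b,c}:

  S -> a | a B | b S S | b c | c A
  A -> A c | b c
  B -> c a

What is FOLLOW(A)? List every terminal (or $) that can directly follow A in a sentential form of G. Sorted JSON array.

FIRST iteration:
iter 1:
  A via A→b c: +{b}
  B via B→c a: +{c}
  S via S→a: +{a}
  S via S→b S S: +{b}
  S via S→c A: +{c}
  FIRST(S)={a,b,c}  FIRST(A)={b}  FIRST(B)={c}
iter 2: (stable)
  FIRST(S)={a,b,c}  FIRST(A)={b}  FIRST(B)={c}

FOLLOW sets:
FOLLOW(S) := {$}
round 1:
  A→A c: FOLLOW(A) ⊇ FIRST(c) = {c}; new: +{c}
  S→a B: FOLLOW(B) ⊇ FOLLOW(S) ⊇ {$}; new: +{$}
  S→b S S: FOLLOW(S) ⊇ FIRST(S) = {a,b,c}; new: +{a,b,c}
  S→c A: FOLLOW(A) ⊇ FOLLOW(S) ⊇ {$,a,b,c}; new: +{$,a,b}
  FOLLOW[S]={$,a,b,c}  FOLLOW[A]={$,a,b,c}  FOLLOW[B]={$}
round 2:
  S→a B: FOLLOW(B) ⊇ FOLLOW(S) ⊇ {$,a,b,c}; new: +{a,b,c}
  FOLLOW[S]={$,a,b,c}  FOLLOW[A]={$,a,b,c}  FOLLOW[B]={$,a,b,c}
round 3: — fixpoint
  FOLLOW[S]={$,a,b,c}  FOLLOW[A]={$,a,b,c}  FOLLOW[B]={$,a,b,c}

FOLLOW(A) = ["$", "a", "b", "c"]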